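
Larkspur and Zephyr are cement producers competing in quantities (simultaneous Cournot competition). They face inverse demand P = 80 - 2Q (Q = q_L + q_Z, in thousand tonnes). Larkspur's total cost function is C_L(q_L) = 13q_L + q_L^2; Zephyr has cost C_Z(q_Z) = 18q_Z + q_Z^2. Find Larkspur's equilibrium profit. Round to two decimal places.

Larkspur's profit: π_L = (80 - 2Q)q_L - (13q_L + q_L²). Setting ∂π_L/∂q_L = 0: 67 - 6q_L - 2(q_Z) = 0.
Zephyr's profit: π_Z = (80 - 2Q)q_Z - (18q_Z + q_Z²). Setting ∂π_Z/∂q_Z = 0: 62 - 6q_Z - 2(q_L) = 0.
Rearranging gives the reaction functions q_L = (67 - 2q_Z)/6 and q_Z = (62 - 2q_L)/6.
Solving the pair: q_L = 139/16, q_Z = 119/16.
Price P = 80 - 2·(129/8) = 191/4.
Larkspur's profit: (191/4)·(139/16) - 13·(139/16) - (139/16)² = 226.4180.

226.42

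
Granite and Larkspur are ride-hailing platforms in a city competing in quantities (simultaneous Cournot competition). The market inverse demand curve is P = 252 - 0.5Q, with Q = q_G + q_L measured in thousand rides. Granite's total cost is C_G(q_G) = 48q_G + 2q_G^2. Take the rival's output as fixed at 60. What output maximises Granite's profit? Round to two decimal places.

34.80

With the rival's output fixed at 60, Granite's profit is π_G = (252 - (1/2)·60 - (1/2)q_G)q_G - (48q_G + 2q_G²) = (222 - (1/2)q_G)q_G - (48q_G + 2q_G²).
∂π_G/∂q_G = 174 - 5q_G = 0, so q_G = 174/5.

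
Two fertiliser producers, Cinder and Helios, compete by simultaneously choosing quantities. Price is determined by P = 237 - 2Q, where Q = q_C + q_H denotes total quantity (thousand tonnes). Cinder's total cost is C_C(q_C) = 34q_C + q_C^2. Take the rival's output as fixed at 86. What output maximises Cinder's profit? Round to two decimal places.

With the rival's output fixed at 86, Cinder's profit is π_C = (237 - 2·86 - 2q_C)q_C - (34q_C + q_C²) = (65 - 2q_C)q_C - (34q_C + q_C²).
∂π_C/∂q_C = 31 - 6q_C = 0, so q_C = 31/6.

5.17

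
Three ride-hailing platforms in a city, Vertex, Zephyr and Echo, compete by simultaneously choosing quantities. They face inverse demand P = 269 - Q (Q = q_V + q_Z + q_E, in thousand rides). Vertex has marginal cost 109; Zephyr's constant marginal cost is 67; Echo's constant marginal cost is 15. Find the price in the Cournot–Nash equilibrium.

Vertex's profit: π_V = (269 - Q)q_V - (109q_V). Setting ∂π_V/∂q_V = 0: 160 - 2q_V - (q_Z + q_E) = 0.
Zephyr's first-order condition: 202 - 2q_Z - (q_V + q_E) = 0.
Echo's first-order condition: 254 - 2q_E - (q_V + q_Z) = 0.
Adding the 3 conditions: 616 − 2Q − 2Q = 0, i.e. Q = 154.
Back-substituting: q_V = (160 − 154) = 6, q_Z = (202 − 154) = 48, q_E = (254 − 154) = 100.
Total output Q = 154, so price P = 269 - 154 = 115.

115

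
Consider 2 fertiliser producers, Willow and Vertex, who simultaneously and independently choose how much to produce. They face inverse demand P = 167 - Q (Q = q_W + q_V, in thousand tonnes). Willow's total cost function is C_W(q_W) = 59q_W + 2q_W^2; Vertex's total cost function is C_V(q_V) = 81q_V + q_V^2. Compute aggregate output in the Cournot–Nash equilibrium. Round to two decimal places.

32.78

Willow's profit: π_W = (167 - Q)q_W - (59q_W + 2q_W²). Setting ∂π_W/∂q_W = 0: 108 - 6q_W - (q_V) = 0.
Vertex's first-order condition: 86 - 4q_V - (q_W) = 0.
Rearranging gives the reaction functions q_W = (108 - q_V)/6 and q_V = (86 - q_W)/4.
Solving the pair: q_W = 346/23, q_V = 408/23.
Total output Q = 346/23 + 408/23 = 754/23.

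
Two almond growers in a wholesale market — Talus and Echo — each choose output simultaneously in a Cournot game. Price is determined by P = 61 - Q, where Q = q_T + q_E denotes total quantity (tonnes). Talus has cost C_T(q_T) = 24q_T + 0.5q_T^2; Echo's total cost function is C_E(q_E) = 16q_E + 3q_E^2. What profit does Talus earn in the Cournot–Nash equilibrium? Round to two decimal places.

Talus's profit: π_T = (61 - Q)q_T - (24q_T + (1/2)q_T²). Setting ∂π_T/∂q_T = 0: 37 - 3q_T - (q_E) = 0.
Echo's first-order condition: 45 - 8q_E - (q_T) = 0.
Rearranging gives the reaction functions q_T = (37 - q_E)/3 and q_E = (45 - q_T)/8.
Solving the pair: q_T = 251/23, q_E = 98/23.
Price P = 61 - 349/23 = 1054/23.
Talus's profit: (1054/23)·(251/23) - 24·(251/23) - (1/2)(251/23)² = 178.6418.

178.64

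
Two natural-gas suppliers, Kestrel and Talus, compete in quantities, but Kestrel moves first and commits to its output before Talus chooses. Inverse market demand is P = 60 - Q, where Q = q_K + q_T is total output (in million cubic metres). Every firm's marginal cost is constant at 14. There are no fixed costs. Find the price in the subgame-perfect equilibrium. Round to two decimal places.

25.50

Solve by backward induction. Given q_K, the follower Talus maximises π_T = (60 - q_K - q_T)q_T - 14q_T.
Setting the follower's marginal profit to zero, 46 - q_K - 2q_T = 0, i.e. q_T = (46 - q_K)/2.
The leader anticipates this reaction. Substituting into P = 60 - Q gives P = 37 - (1/2)q_K, so π_K = (37 - (1/2)q_K)q_K - 14q_K.
Maximising: ∂π_K/∂q_K = 23 - q_K = 0, giving q_K = 23.
Then q_T = (46 - 23)/2 = 23/2.
Total output Q = 69/2, so price P = 60 - 69/2 = 51/2.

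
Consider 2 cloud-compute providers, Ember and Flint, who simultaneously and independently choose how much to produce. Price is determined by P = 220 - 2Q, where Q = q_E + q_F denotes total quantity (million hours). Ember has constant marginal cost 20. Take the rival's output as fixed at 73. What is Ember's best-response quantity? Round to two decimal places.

13.50

With the rival's output fixed at 73, Ember's profit is π_E = (220 - 2·73 - 2q_E)q_E - (20q_E) = (74 - 2q_E)q_E - (20q_E).
∂π_E/∂q_E = 54 - 4q_E = 0, so q_E = 27/2.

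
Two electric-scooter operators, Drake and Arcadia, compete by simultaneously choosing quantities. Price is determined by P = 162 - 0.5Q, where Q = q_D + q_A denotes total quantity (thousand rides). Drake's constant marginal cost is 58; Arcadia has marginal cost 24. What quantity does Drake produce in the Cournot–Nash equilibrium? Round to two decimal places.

46.67

Drake's profit: π_D = (162 - 0.5Q)q_D - (58q_D). Setting ∂π_D/∂q_D = 0: 104 - q_D - (1/2)(q_A) = 0.
Arcadia's profit: π_A = (162 - 0.5Q)q_A - (24q_A). Setting ∂π_A/∂q_A = 0: 138 - q_A - (1/2)(q_D) = 0.
So q_D = (104 - (1/2)q_A) and q_A = (138 - (1/2)q_D).
Substituting one into the other gives q_D = 140/3 and q_A = 344/3.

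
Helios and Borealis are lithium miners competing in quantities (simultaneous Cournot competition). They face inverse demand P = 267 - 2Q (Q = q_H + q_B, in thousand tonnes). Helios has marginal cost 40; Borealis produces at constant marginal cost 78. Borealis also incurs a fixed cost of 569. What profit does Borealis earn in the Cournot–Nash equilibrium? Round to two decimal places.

697.72

Helios's profit: π_H = (267 - 2Q)q_H - (40q_H). Setting ∂π_H/∂q_H = 0: 227 - 4q_H - 2(q_B) = 0.
Borealis's first-order condition: 189 - 4q_B - 2(q_H) = 0.
Rearranging gives the reaction functions q_H = (227 - 2q_B)/4 and q_B = (189 - 2q_H)/4.
Substituting one into the other gives q_H = 265/6 and q_B = 151/6.
Price P = 267 - 2·(208/3) = 385/3.
Borealis's profit: (385/3 - 78)·(151/6) - 569 = 697.7222.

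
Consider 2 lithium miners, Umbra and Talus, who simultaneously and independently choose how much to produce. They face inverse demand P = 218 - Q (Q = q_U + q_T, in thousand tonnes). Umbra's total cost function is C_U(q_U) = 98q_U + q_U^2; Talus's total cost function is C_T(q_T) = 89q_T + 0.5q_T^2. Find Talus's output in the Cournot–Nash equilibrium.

36

Umbra's profit: π_U = (218 - Q)q_U - (98q_U + q_U²). Setting ∂π_U/∂q_U = 0: 120 - 4q_U - (q_T) = 0.
Talus's profit: π_T = (218 - Q)q_T - (89q_T + (1/2)q_T²). Setting ∂π_T/∂q_T = 0: 129 - 3q_T - (q_U) = 0.
Best responses: q_U = (120 - q_T)/4, q_T = (129 - q_U)/3.
Solving the pair: q_U = 21, q_T = 36.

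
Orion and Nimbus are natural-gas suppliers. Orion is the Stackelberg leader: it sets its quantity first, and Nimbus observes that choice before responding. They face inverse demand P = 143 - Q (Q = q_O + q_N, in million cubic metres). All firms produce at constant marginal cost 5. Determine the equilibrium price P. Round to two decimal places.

39.50

Solve by backward induction. Given q_O, the follower Nimbus maximises π_N = (143 - q_O - q_N)q_N - 5q_N.
∂π_N/∂q_N = 138 - q_O - 2q_N = 0 gives the reaction function q_N = (138 - q_O)/2.
Orion substitutes q_N(q_O) into its own profit: π_O = q_O(143 - q_O - (138 - q_O)/2) - 5q_O = (74 - (1/2)q_O)q_O - 5q_O.
Leader FOC: 69 - q_O = 0, so q_O = 69.
Then q_N = (138 - 69)/2 = 69/2.
Total output Q = 207/2, so price P = 143 - 207/2 = 79/2.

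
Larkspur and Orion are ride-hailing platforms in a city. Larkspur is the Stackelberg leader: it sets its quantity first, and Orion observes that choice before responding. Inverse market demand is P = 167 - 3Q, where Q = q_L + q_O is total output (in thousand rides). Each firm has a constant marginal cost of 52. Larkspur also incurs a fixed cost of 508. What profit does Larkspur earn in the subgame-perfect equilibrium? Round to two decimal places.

43.04

Solve by backward induction. Given q_L, the follower Orion maximises π_O = (167 - 3q_L - 3q_O)q_O - 52q_O.
Follower FOC: 115 - 3q_L - 6q_O = 0, so q_O(q_L) = (115 - 3q_L)/6.
Larkspur substitutes q_O(q_L) into its own profit: π_L = q_L(167 - 3q_L - (115 - 3q_L)/2) - 52q_L = (219/2 - (3/2)q_L)q_L - 52q_L.
Maximising: ∂π_L/∂q_L = 115/2 - 3q_L = 0, giving q_L = 115/6.
Then q_O = (115 - 3·(115/6))/6 = 115/12.
Price P = 167 - 3·(115/4) = 323/4.
Larkspur's profit: (323/4 - 52)·(115/6) - 508 = 1033/24.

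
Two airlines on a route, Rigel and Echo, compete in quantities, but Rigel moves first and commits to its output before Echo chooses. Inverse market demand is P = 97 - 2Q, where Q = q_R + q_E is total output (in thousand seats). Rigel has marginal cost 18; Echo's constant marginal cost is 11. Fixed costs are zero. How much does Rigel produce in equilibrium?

The follower Echo best-responds to any q_R: π_E = (97 - 2Q)q_E - 11q_E.
Follower FOC: 86 - 2q_R - 4q_E = 0, so q_E(q_R) = (86 - 2q_R)/4.
The leader anticipates this reaction. Substituting into P = 97 - 2Q gives P = 54 - q_R, so π_R = (54 - q_R)q_R - 18q_R.
Maximising: ∂π_R/∂q_R = 36 - 2q_R = 0, giving q_R = 18.
Then q_E = (86 - 2·18)/4 = 25/2.

18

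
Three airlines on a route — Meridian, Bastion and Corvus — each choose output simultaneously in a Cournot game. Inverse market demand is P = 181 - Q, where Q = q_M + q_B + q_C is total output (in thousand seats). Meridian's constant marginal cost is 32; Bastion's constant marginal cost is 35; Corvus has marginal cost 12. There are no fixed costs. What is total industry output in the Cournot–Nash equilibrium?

Meridian's profit: π_M = (181 - Q)q_M - (32q_M). Setting ∂π_M/∂q_M = 0: 149 - 2q_M - (q_B + q_C) = 0.
Bastion's first-order condition: 146 - 2q_B - (q_M + q_C) = 0.
Corvus's first-order condition: 169 - 2q_C - (q_M + q_B) = 0.
Adding the 3 first-order conditions: 464 − 4Q = 0, so Q = 116.
Back-substituting: q_M = (149 − 116) = 33, q_B = (146 − 116) = 30, q_C = (169 − 116) = 53.
Total output Q = 33 + 30 + 53 = 116.

116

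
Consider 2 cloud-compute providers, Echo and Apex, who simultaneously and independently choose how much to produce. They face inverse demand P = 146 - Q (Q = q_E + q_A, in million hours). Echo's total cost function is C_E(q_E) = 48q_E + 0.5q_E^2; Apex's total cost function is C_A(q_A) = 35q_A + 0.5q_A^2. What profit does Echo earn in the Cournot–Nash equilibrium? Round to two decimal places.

Echo's profit: π_E = (146 - Q)q_E - (48q_E + (1/2)q_E²). Setting ∂π_E/∂q_E = 0: 98 - 3q_E - (q_A) = 0.
Apex's profit: π_A = (146 - Q)q_A - (35q_A + (1/2)q_A²). Setting ∂π_A/∂q_A = 0: 111 - 3q_A - (q_E) = 0.
So q_E = (98 - q_A)/3 and q_A = (111 - q_E)/3.
Substituting one into the other gives q_E = 183/8 and q_A = 235/8.
Price P = 146 - 209/4 = 375/4.
Echo's profit: (375/4)·(183/8) - 48·(183/8) - (1/2)(183/8)² = 784.8984.

784.90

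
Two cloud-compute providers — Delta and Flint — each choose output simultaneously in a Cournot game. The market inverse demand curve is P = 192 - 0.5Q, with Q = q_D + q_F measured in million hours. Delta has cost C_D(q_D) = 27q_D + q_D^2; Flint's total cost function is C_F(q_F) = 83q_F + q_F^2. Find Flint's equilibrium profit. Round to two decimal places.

Delta's profit: π_D = (192 - 0.5Q)q_D - (27q_D + q_D²). Setting ∂π_D/∂q_D = 0: 165 - 3q_D - (1/2)(q_F) = 0.
Flint's first-order condition: 109 - 3q_F - (1/2)(q_D) = 0.
Best responses: q_D = (165 - (1/2)q_F)/3, q_F = (109 - (1/2)q_D)/3.
Solving the pair: q_D = 1762/35, q_F = 978/35.
Price P = 192 - (1/2)·(548/7) = 1070/7.
Flint's profit: (1070/7)·(978/35) - 83·(978/35) - (978/35)² = 1171.2049.

1171.20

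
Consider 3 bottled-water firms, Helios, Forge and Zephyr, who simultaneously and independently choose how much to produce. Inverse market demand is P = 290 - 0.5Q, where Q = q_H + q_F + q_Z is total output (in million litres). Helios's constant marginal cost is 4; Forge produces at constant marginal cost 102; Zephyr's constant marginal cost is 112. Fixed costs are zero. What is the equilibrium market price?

127

Helios's profit: π_H = (290 - 0.5Q)q_H - (4q_H). Setting ∂π_H/∂q_H = 0: 286 - q_H - (1/2)(q_F + q_Z) = 0.
Forge's first-order condition: 188 - q_F - (1/2)(q_H + q_Z) = 0.
Zephyr's first-order condition: 178 - q_Z - (1/2)(q_H + q_F) = 0.
Summing all 3 equations gives 652 − 2Q = 0, hence Q = 326.
Back-substituting: q_H = (286 − 163)/(1/2) = 246, q_F = (188 − 163)/(1/2) = 50, q_Z = (178 − 163)/(1/2) = 30.
Total output Q = 326, so price P = 290 - (1/2)·326 = 127.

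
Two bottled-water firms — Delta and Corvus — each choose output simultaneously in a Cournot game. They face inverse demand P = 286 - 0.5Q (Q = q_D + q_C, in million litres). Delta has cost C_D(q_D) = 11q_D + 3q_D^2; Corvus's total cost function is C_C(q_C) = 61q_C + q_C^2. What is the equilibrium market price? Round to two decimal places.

Delta's profit: π_D = (286 - 0.5Q)q_D - (11q_D + 3q_D²). Setting ∂π_D/∂q_D = 0: 275 - 7q_D - (1/2)(q_C) = 0.
Corvus's first-order condition: 225 - 3q_C - (1/2)(q_D) = 0.
So q_D = (275 - (1/2)q_C)/7 and q_C = (225 - (1/2)q_D)/3.
Substituting one into the other gives q_D = 34.3373 and q_C = 69.2771.
Total output Q = 103.6145, so price P = 286 - (1/2)·103.6145 = 234.1928.

234.19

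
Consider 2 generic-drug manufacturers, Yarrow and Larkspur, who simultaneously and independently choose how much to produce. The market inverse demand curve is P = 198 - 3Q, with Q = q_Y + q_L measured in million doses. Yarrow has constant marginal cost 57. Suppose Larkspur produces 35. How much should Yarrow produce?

6

With the rival's output fixed at 35, Yarrow's profit is π_Y = (198 - 3·35 - 3q_Y)q_Y - (57q_Y) = (93 - 3q_Y)q_Y - (57q_Y).
∂π_Y/∂q_Y = 36 - 6q_Y = 0, so q_Y = 6.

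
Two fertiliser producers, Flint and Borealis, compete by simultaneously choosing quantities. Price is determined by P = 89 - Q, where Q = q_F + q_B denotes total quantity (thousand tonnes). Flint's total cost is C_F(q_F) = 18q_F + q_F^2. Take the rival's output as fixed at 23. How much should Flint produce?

With the rival's output fixed at 23, Flint's profit is π_F = (89 - 23 - q_F)q_F - (18q_F + q_F²) = (66 - q_F)q_F - (18q_F + q_F²).
∂π_F/∂q_F = 48 - 4q_F = 0, so q_F = 12.

12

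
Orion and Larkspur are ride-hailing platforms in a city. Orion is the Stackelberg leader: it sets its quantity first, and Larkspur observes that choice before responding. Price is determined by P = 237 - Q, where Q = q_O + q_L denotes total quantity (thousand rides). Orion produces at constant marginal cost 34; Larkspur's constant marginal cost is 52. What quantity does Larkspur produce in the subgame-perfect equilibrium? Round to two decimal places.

37.25

The follower Larkspur best-responds to any q_O: π_L = (237 - Q)q_L - 52q_L.
Follower FOC: 185 - q_O - 2q_L = 0, so q_L(q_O) = (185 - q_O)/2.
Orion substitutes q_L(q_O) into its own profit: π_O = q_O(237 - q_O - (185 - q_O)/2) - 34q_O = (289/2 - (1/2)q_O)q_O - 34q_O.
Maximising: ∂π_O/∂q_O = 221/2 - q_O = 0, giving q_O = 221/2.
Then q_L = (185 - 221/2)/2 = 149/4.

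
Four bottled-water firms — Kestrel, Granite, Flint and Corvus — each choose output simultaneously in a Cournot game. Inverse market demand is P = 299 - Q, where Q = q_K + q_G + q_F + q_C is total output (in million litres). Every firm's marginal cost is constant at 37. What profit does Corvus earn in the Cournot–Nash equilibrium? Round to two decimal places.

A representative firm's profit is π_i = q_i(299 - Q) - 37q_i.
Setting ∂π_i/∂q_i = 0 with rivals' quantities fixed: 262 - 2q_i - Σ_{j≠i} q_j = 0.
With identical firms every q_j equals q_i, so Σ_{j≠i} q_j = 3q_i and 262 = 5q_i, giving q_i = 262/5.
Price P = 299 - 1048/5 = 447/5.
Corvus's profit: (447/5 - 37)·(262/5) = 2745.7600.

2745.76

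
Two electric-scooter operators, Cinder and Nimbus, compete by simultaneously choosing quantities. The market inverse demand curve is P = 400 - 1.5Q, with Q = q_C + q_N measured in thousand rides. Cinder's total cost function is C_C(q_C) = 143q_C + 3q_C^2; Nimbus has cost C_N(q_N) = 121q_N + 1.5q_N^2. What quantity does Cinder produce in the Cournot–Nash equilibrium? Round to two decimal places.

Cinder's profit: π_C = (400 - 1.5Q)q_C - (143q_C + 3q_C²). Setting ∂π_C/∂q_C = 0: 257 - 9q_C - (3/2)(q_N) = 0.
Nimbus's profit: π_N = (400 - 1.5Q)q_N - (121q_N + (3/2)q_N²). Setting ∂π_N/∂q_N = 0: 279 - 6q_N - (3/2)(q_C) = 0.
Best responses: q_C = (257 - (3/2)q_N)/9, q_N = (279 - (3/2)q_C)/6.
Solving the pair: q_C = 1498/69, q_N = 41.0725.

21.71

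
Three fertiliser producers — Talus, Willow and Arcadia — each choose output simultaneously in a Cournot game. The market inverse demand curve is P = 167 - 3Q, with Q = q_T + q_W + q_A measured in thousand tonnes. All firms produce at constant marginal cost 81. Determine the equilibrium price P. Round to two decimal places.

A representative firm's profit is π_i = q_i(167 - 3Q) - 81q_i.
First-order condition (treating rivals' output as given): 86 - 6q_i - 3·Σ_{j≠i} q_j = 0.
With identical firms every q_j equals q_i, so Σ_{j≠i} q_j = 2q_i and 86 = 12q_i, giving q_i = 43/6.
Total output Q = 43/2, so price P = 167 - 3·(43/2) = 205/2.

102.50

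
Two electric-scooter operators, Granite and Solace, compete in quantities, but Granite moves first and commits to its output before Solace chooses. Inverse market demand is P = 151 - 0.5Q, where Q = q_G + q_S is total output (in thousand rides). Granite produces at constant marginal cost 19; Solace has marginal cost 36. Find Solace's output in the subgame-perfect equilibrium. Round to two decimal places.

The follower Solace best-responds to any q_G: π_S = (151 - 0.5Q)q_S - 36q_S.
Follower FOC: 115 - (1/2)q_G - q_S = 0, so q_S(q_G) = (115 - (1/2)q_G).
The leader anticipates this reaction. Substituting into P = 151 - 0.5Q gives P = 187/2 - (1/4)q_G, so π_G = (187/2 - (1/4)q_G)q_G - 19q_G.
Maximising: ∂π_G/∂q_G = 149/2 - (1/2)q_G = 0, giving q_G = 149.
Then q_S = (115 - (1/2)·149) = 81/2.

40.50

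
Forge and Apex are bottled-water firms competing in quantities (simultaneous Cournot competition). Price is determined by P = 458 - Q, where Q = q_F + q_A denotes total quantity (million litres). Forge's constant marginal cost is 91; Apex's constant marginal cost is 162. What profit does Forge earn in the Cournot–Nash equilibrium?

21316

Forge's profit: π_F = (458 - Q)q_F - (91q_F). Setting ∂π_F/∂q_F = 0: 367 - 2q_F - (q_A) = 0.
Apex's first-order condition: 296 - 2q_A - (q_F) = 0.
So q_F = (367 - q_A)/2 and q_A = (296 - q_F)/2.
Substituting one into the other gives q_F = 146 and q_A = 75.
Price P = 458 - 221 = 237.
Forge's profit: (237 - 91)·146 = 21316.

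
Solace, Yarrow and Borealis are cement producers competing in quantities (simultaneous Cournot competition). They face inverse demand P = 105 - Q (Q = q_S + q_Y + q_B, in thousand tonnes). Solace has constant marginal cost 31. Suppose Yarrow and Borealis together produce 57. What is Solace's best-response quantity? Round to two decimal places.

With rivals' combined output fixed at 57, Solace's profit is π_S = (105 - 57 - q_S)q_S - (31q_S) = (48 - q_S)q_S - (31q_S).
∂π_S/∂q_S = 17 - 2q_S = 0, so q_S = 17/2.

8.50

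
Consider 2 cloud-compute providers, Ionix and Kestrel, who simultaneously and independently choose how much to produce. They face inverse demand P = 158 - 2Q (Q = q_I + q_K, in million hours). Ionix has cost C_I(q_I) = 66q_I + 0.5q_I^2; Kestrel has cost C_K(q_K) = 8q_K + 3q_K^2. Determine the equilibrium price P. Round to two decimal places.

Ionix's profit: π_I = (158 - 2Q)q_I - (66q_I + (1/2)q_I²). Setting ∂π_I/∂q_I = 0: 92 - 5q_I - 2(q_K) = 0.
Kestrel's first-order condition: 150 - 10q_K - 2(q_I) = 0.
So q_I = (92 - 2q_K)/5 and q_K = (150 - 2q_I)/10.
Solving the pair: q_I = 310/23, q_K = 283/23.
Total output Q = 593/23, so price P = 158 - 2·(593/23) = 106.4348.

106.43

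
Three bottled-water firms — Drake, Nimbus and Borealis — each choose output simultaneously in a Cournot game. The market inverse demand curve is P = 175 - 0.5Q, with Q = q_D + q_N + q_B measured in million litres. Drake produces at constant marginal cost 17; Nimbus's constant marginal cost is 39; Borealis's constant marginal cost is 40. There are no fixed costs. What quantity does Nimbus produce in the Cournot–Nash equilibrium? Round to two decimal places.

Drake's profit: π_D = (175 - 0.5Q)q_D - (17q_D). Setting ∂π_D/∂q_D = 0: 158 - q_D - (1/2)(q_N + q_B) = 0.
Nimbus's first-order condition: 136 - q_N - (1/2)(q_D + q_B) = 0.
Borealis's first-order condition: 135 - q_B - (1/2)(q_D + q_N) = 0.
Summing all 3 equations gives 429 − 2Q = 0, hence Q = 429/2.
Back-substituting: q_D = (158 − 429/4)/(1/2) = 203/2, q_N = (136 − 429/4)/(1/2) = 115/2, q_B = (135 − 429/4)/(1/2) = 111/2.

57.50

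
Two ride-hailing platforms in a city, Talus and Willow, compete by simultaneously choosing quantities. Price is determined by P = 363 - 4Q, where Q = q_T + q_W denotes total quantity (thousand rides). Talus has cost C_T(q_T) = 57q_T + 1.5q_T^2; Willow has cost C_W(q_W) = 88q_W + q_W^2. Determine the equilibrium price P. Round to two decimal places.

Talus's profit: π_T = (363 - 4Q)q_T - (57q_T + (3/2)q_T²). Setting ∂π_T/∂q_T = 0: 306 - 11q_T - 4(q_W) = 0.
Willow's profit: π_W = (363 - 4Q)q_W - (88q_W + q_W²). Setting ∂π_W/∂q_W = 0: 275 - 10q_W - 4(q_T) = 0.
So q_T = (306 - 4q_W)/11 and q_W = (275 - 4q_T)/10.
Substituting one into the other gives q_T = 980/47 and q_W = 1801/94.
Total output Q = 40.0106, so price P = 363 - 4·40.0106 = 202.9574.

202.96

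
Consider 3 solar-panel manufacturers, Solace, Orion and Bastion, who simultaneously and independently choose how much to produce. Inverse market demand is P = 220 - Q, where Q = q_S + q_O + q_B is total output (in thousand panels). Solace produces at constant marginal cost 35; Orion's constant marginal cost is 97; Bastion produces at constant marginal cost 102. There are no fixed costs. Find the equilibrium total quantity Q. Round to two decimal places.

106.50

Solace's profit: π_S = (220 - Q)q_S - (35q_S). Setting ∂π_S/∂q_S = 0: 185 - 2q_S - (q_O + q_B) = 0.
Orion's first-order condition: 123 - 2q_O - (q_S + q_B) = 0.
Bastion's profit: π_B = (220 - Q)q_B - (102q_B). Setting ∂π_B/∂q_B = 0: 118 - 2q_B - (q_S + q_O) = 0.
Summing all 3 equations gives 426 − 4Q = 0, hence Q = 213/2.
Back-substituting: q_S = (185 − 213/2) = 157/2, q_O = (123 − 213/2) = 33/2, q_B = (118 − 213/2) = 23/2.
Total output Q = 157/2 + 33/2 + 23/2 = 213/2.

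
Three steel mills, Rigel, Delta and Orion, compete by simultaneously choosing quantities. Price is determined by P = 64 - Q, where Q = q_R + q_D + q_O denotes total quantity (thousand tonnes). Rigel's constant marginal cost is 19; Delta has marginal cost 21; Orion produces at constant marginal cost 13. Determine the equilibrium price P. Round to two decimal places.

29.25

Rigel's profit: π_R = (64 - Q)q_R - (19q_R). Setting ∂π_R/∂q_R = 0: 45 - 2q_R - (q_D + q_O) = 0.
Delta's profit: π_D = (64 - Q)q_D - (21q_D). Setting ∂π_D/∂q_D = 0: 43 - 2q_D - (q_R + q_O) = 0.
Orion's profit: π_O = (64 - Q)q_O - (13q_O). Setting ∂π_O/∂q_O = 0: 51 - 2q_O - (q_R + q_D) = 0.
Adding the 3 conditions: 139 − 2Q − 2Q = 0, i.e. Q = 139/4.
Back-substituting: q_R = (45 − 139/4) = 41/4, q_D = (43 − 139/4) = 33/4, q_O = (51 − 139/4) = 65/4.
Total output Q = 139/4, so price P = 64 - 139/4 = 117/4.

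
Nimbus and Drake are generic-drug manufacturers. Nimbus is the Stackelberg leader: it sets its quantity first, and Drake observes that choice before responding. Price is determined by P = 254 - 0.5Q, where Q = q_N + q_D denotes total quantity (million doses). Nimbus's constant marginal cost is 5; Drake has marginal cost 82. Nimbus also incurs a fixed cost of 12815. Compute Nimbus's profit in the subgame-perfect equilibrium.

Solve by backward induction. Given q_N, the follower Drake maximises π_D = (254 - (1/2)q_N - (1/2)q_D)q_D - 82q_D.
Setting the follower's marginal profit to zero, 172 - (1/2)q_N - q_D = 0, i.e. q_D = (172 - (1/2)q_N).
The leader anticipates this reaction. Substituting into P = 254 - 0.5Q gives P = 168 - (1/4)q_N, so π_N = (168 - (1/4)q_N)q_N - 5q_N.
Leader FOC: 163 - (1/2)q_N = 0, so q_N = 326.
Then q_D = (172 - (1/2)·326) = 9.
Price P = 254 - (1/2)·335 = 173/2.
Nimbus's profit: (173/2 - 5)·326 - 12815 = 13754.

13754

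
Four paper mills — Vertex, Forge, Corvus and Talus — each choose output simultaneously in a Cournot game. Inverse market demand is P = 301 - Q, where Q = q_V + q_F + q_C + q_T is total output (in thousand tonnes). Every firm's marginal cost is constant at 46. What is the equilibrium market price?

97

Each firm earns π_i = (301 - Q)q_i - 46q_i.
Setting ∂π_i/∂q_i = 0 with rivals' quantities fixed: 255 - 2q_i - Σ_{j≠i} q_j = 0.
By symmetry each firm produces the same amount; substituting Σ_{j≠i} q_j = 3q_i yields q_i = 255/5 = 51.
Total output Q = 204, so price P = 301 - 204 = 97.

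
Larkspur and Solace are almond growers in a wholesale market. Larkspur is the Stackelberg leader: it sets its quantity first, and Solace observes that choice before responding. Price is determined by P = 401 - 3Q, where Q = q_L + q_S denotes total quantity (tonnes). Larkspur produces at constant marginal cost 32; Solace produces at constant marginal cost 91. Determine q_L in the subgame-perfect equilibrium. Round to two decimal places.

The follower Solace best-responds to any q_L: π_S = (401 - 3Q)q_S - 91q_S.
∂π_S/∂q_S = 310 - 3q_L - 6q_S = 0 gives the reaction function q_S = (310 - 3q_L)/6.
The leader anticipates this reaction. Substituting into P = 401 - 3Q gives P = 246 - (3/2)q_L, so π_L = (246 - (3/2)q_L)q_L - 32q_L.
Leader FOC: 214 - 3q_L = 0, so q_L = 214/3.
Then q_S = (310 - 3·(214/3))/6 = 16.

71.33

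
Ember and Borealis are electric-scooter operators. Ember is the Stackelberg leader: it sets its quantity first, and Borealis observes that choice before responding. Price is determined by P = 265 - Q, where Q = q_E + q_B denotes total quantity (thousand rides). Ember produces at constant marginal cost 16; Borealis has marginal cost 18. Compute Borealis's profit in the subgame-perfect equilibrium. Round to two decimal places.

3690.56

The follower Borealis best-responds to any q_E: π_B = (265 - Q)q_B - 18q_B.
∂π_B/∂q_B = 247 - q_E - 2q_B = 0 gives the reaction function q_B = (247 - q_E)/2.
The leader anticipates this reaction. Substituting into P = 265 - Q gives P = 283/2 - (1/2)q_E, so π_E = (283/2 - (1/2)q_E)q_E - 16q_E.
The leader's first-order condition 251/2 - q_E = 0 yields q_E = 251/2.
Then q_B = (247 - 251/2)/2 = 243/4.
Price P = 265 - 745/4 = 315/4.
Borealis's profit: (315/4 - 18)·(243/4) = 3690.5625.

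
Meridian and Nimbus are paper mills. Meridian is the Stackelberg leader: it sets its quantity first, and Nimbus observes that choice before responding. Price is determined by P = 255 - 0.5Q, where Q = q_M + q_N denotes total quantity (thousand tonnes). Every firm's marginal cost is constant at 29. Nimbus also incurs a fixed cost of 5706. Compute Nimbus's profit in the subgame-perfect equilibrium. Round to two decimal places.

678.50

The follower Nimbus best-responds to any q_M: π_N = (255 - 0.5Q)q_N - 29q_N.
Follower FOC: 226 - (1/2)q_M - q_N = 0, so q_N(q_M) = (226 - (1/2)q_M).
Meridian substitutes q_N(q_M) into its own profit: π_M = q_M(255 - (1/2)q_M - (226 - (1/2)q_M)/2) - 29q_M = (142 - (1/4)q_M)q_M - 29q_M.
Leader FOC: 113 - (1/2)q_M = 0, so q_M = 226.
Then q_N = (226 - (1/2)·226) = 113.
Price P = 255 - (1/2)·339 = 171/2.
Nimbus's profit: (171/2 - 29)·113 - 5706 = 1357/2.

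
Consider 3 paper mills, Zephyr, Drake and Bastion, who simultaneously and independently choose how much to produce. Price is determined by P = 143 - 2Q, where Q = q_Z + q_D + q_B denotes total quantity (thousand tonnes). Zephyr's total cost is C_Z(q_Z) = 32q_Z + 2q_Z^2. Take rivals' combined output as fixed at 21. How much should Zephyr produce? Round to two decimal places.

8.63

With rivals' combined output fixed at 21, Zephyr's profit is π_Z = (143 - 2·21 - 2q_Z)q_Z - (32q_Z + 2q_Z²) = (101 - 2q_Z)q_Z - (32q_Z + 2q_Z²).
∂π_Z/∂q_Z = 69 - 8q_Z = 0, so q_Z = 69/8.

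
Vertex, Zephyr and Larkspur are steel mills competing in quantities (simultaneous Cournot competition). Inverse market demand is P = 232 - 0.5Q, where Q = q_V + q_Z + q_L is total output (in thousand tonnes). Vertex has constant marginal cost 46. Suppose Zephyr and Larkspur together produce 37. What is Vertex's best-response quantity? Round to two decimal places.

With rivals' combined output fixed at 37, Vertex's profit is π_V = (232 - (1/2)·37 - (1/2)q_V)q_V - (46q_V) = (427/2 - (1/2)q_V)q_V - (46q_V).
∂π_V/∂q_V = 335/2 - q_V = 0, so q_V = 335/2.

167.50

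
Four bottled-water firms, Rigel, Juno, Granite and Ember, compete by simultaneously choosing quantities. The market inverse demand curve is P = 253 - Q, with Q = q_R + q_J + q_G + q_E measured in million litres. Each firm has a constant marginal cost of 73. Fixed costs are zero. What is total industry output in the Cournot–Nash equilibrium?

144

A representative firm's profit is π_i = q_i(253 - Q) - 73q_i.
Setting ∂π_i/∂q_i = 0 with rivals' quantities fixed: 180 - 2q_i - Σ_{j≠i} q_j = 0.
By symmetry each firm produces the same amount; substituting Σ_{j≠i} q_j = 3q_i yields q_i = 180/5 = 36.
Total output Q = 36 + 36 + 36 + 36 = 144.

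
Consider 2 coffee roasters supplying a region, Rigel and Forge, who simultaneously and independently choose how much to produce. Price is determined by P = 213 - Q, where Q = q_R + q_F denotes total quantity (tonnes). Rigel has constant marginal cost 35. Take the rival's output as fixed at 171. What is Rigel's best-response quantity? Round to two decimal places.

With the rival's output fixed at 171, Rigel's profit is π_R = (213 - 171 - q_R)q_R - (35q_R) = (42 - q_R)q_R - (35q_R).
∂π_R/∂q_R = 7 - 2q_R = 0, so q_R = 7/2.

3.50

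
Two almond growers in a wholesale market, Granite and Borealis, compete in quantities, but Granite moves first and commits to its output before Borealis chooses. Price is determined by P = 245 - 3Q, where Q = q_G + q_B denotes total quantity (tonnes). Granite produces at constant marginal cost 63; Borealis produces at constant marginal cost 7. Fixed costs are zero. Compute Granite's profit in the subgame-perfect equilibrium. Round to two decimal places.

661.50

Solve by backward induction. Given q_G, the follower Borealis maximises π_B = (245 - 3q_G - 3q_B)q_B - 7q_B.
Follower FOC: 238 - 3q_G - 6q_B = 0, so q_B(q_G) = (238 - 3q_G)/6.
The leader anticipates this reaction. Substituting into P = 245 - 3Q gives P = 126 - (3/2)q_G, so π_G = (126 - (3/2)q_G)q_G - 63q_G.
Maximising: ∂π_G/∂q_G = 63 - 3q_G = 0, giving q_G = 21.
Then q_B = (238 - 3·21)/6 = 175/6.
Price P = 245 - 3·(301/6) = 189/2.
Granite's profit: (189/2 - 63)·21 = 1323/2.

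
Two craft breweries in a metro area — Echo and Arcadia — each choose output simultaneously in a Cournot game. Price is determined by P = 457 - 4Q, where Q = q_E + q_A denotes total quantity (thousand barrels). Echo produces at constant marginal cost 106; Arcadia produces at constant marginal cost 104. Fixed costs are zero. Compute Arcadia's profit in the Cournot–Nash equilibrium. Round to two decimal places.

3500.69

Echo's profit: π_E = (457 - 4Q)q_E - (106q_E). Setting ∂π_E/∂q_E = 0: 351 - 8q_E - 4(q_A) = 0.
Arcadia's first-order condition: 353 - 8q_A - 4(q_E) = 0.
Rearranging gives the reaction functions q_E = (351 - 4q_A)/8 and q_A = (353 - 4q_E)/8.
Substituting one into the other gives q_E = 349/12 and q_A = 355/12.
Price P = 457 - 4·(176/3) = 667/3.
Arcadia's profit: (667/3 - 104)·(355/12) = 3500.6944.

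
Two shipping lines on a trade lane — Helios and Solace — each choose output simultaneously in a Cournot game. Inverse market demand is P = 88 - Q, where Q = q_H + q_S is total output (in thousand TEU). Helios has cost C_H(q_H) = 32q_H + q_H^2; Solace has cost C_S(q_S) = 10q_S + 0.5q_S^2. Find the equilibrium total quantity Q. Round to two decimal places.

31.45

Helios's profit: π_H = (88 - Q)q_H - (32q_H + q_H²). Setting ∂π_H/∂q_H = 0: 56 - 4q_H - (q_S) = 0.
Solace's first-order condition: 78 - 3q_S - (q_H) = 0.
Rearranging gives the reaction functions q_H = (56 - q_S)/4 and q_S = (78 - q_H)/3.
Substituting one into the other gives q_H = 90/11 and q_S = 256/11.
Total output Q = 90/11 + 256/11 = 346/11.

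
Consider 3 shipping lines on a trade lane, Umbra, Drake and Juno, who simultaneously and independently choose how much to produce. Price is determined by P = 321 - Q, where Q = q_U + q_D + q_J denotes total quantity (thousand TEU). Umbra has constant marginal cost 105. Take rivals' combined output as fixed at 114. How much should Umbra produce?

With rivals' combined output fixed at 114, Umbra's profit is π_U = (321 - 114 - q_U)q_U - (105q_U) = (207 - q_U)q_U - (105q_U).
∂π_U/∂q_U = 102 - 2q_U = 0, so q_U = 51.

51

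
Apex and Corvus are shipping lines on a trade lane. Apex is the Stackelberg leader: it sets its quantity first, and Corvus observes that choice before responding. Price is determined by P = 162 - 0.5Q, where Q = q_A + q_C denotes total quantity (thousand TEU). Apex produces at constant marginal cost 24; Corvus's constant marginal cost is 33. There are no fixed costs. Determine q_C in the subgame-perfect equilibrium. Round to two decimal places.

55.50

The follower Corvus best-responds to any q_A: π_C = (162 - 0.5Q)q_C - 33q_C.
Follower FOC: 129 - (1/2)q_A - q_C = 0, so q_C(q_A) = (129 - (1/2)q_A).
The leader anticipates this reaction. Substituting into P = 162 - 0.5Q gives P = 195/2 - (1/4)q_A, so π_A = (195/2 - (1/4)q_A)q_A - 24q_A.
Leader FOC: 147/2 - (1/2)q_A = 0, so q_A = 147.
Then q_C = (129 - (1/2)·147) = 111/2.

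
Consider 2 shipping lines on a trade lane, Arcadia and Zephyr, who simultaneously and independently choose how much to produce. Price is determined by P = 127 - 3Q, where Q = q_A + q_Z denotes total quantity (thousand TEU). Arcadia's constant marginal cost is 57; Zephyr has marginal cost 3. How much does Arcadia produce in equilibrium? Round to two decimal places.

1.78

Arcadia's profit: π_A = (127 - 3Q)q_A - (57q_A). Setting ∂π_A/∂q_A = 0: 70 - 6q_A - 3(q_Z) = 0.
Zephyr's first-order condition: 124 - 6q_Z - 3(q_A) = 0.
Rearranging gives the reaction functions q_A = (70 - 3q_Z)/6 and q_Z = (124 - 3q_A)/6.
Solving the pair: q_A = 16/9, q_Z = 178/9.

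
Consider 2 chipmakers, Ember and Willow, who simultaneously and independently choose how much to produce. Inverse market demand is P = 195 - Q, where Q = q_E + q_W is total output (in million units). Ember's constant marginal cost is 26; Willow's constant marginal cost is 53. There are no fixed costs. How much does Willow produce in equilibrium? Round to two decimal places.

38.33

Ember's profit: π_E = (195 - Q)q_E - (26q_E). Setting ∂π_E/∂q_E = 0: 169 - 2q_E - (q_W) = 0.
Willow's profit: π_W = (195 - Q)q_W - (53q_W). Setting ∂π_W/∂q_W = 0: 142 - 2q_W - (q_E) = 0.
Rearranging gives the reaction functions q_E = (169 - q_W)/2 and q_W = (142 - q_E)/2.
Substituting one into the other gives q_E = 196/3 and q_W = 115/3.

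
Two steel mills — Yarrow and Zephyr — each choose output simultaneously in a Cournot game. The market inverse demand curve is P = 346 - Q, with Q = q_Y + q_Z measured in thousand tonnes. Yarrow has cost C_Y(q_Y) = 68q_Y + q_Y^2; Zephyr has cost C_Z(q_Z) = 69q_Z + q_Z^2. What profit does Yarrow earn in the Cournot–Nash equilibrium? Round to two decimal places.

Yarrow's profit: π_Y = (346 - Q)q_Y - (68q_Y + q_Y²). Setting ∂π_Y/∂q_Y = 0: 278 - 4q_Y - (q_Z) = 0.
Zephyr's profit: π_Z = (346 - Q)q_Z - (69q_Z + q_Z²). Setting ∂π_Z/∂q_Z = 0: 277 - 4q_Z - (q_Y) = 0.
So q_Y = (278 - q_Z)/4 and q_Z = (277 - q_Y)/4.
Substituting one into the other gives q_Y = 167/3 and q_Z = 166/3.
Price P = 346 - 111 = 235.
Yarrow's profit: 235·(167/3) - 68·(167/3) - (167/3)² = 6197.5556.

6197.56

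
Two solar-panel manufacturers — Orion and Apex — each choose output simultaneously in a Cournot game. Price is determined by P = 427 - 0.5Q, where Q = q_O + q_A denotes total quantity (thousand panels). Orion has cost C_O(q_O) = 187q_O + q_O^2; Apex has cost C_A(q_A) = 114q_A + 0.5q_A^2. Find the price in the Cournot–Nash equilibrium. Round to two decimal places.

327.65

Orion's profit: π_O = (427 - 0.5Q)q_O - (187q_O + q_O²). Setting ∂π_O/∂q_O = 0: 240 - 3q_O - (1/2)(q_A) = 0.
Apex's first-order condition: 313 - 2q_A - (1/2)(q_O) = 0.
Rearranging gives the reaction functions q_O = (240 - (1/2)q_A)/3 and q_A = (313 - (1/2)q_O)/2.
Substituting one into the other gives q_O = 1294/23 and q_A = 142.4348.
Total output Q = 198.6957, so price P = 427 - (1/2)·198.6957 = 327.6522.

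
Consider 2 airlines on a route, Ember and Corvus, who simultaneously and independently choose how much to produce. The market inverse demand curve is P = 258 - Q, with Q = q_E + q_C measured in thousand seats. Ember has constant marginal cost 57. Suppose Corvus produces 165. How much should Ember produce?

With the rival's output fixed at 165, Ember's profit is π_E = (258 - 165 - q_E)q_E - (57q_E) = (93 - q_E)q_E - (57q_E).
∂π_E/∂q_E = 36 - 2q_E = 0, so q_E = 18.

18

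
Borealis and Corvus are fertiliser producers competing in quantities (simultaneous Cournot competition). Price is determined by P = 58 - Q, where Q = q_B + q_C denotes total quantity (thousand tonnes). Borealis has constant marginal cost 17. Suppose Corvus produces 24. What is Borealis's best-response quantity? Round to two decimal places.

8.50

With the rival's output fixed at 24, Borealis's profit is π_B = (58 - 24 - q_B)q_B - (17q_B) = (34 - q_B)q_B - (17q_B).
∂π_B/∂q_B = 17 - 2q_B = 0, so q_B = 17/2.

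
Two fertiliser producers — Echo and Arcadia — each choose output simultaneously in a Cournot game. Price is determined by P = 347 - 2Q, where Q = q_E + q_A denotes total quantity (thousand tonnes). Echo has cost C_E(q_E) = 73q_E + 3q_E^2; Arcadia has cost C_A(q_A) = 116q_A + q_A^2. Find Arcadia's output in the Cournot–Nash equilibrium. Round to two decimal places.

31.46

Echo's profit: π_E = (347 - 2Q)q_E - (73q_E + 3q_E²). Setting ∂π_E/∂q_E = 0: 274 - 10q_E - 2(q_A) = 0.
Arcadia's profit: π_A = (347 - 2Q)q_A - (116q_A + q_A²). Setting ∂π_A/∂q_A = 0: 231 - 6q_A - 2(q_E) = 0.
So q_E = (274 - 2q_A)/10 and q_A = (231 - 2q_E)/6.
Substituting one into the other gives q_E = 591/28 and q_A = 881/28.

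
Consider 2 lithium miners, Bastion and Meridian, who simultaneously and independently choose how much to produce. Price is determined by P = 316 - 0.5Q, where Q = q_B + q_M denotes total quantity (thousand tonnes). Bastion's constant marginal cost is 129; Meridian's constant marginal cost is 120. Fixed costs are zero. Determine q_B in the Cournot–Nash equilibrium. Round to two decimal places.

118.67

Bastion's profit: π_B = (316 - 0.5Q)q_B - (129q_B). Setting ∂π_B/∂q_B = 0: 187 - q_B - (1/2)(q_M) = 0.
Meridian's first-order condition: 196 - q_M - (1/2)(q_B) = 0.
Rearranging gives the reaction functions q_B = (187 - (1/2)q_M) and q_M = (196 - (1/2)q_B).
Solving the pair: q_B = 356/3, q_M = 410/3.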